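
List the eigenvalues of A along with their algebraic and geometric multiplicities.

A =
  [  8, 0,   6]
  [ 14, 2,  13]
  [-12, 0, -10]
λ = -4: alg = 1, geom = 1; λ = 2: alg = 2, geom = 1

Step 1 — factor the characteristic polynomial to read off the algebraic multiplicities:
  χ_A(x) = (x - 2)^2*(x + 4)

Step 2 — compute geometric multiplicities via the rank-nullity identity g(λ) = n − rank(A − λI):
  rank(A − (-4)·I) = 2, so dim ker(A − (-4)·I) = n − 2 = 1
  rank(A − (2)·I) = 2, so dim ker(A − (2)·I) = n − 2 = 1

Summary:
  λ = -4: algebraic multiplicity = 1, geometric multiplicity = 1
  λ = 2: algebraic multiplicity = 2, geometric multiplicity = 1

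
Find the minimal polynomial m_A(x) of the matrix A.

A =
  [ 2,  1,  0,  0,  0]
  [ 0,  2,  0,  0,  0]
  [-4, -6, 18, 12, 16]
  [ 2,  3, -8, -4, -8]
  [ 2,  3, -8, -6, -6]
x^3 - 8*x^2 + 20*x - 16

The characteristic polynomial is χ_A(x) = (x - 4)*(x - 2)^4, so the eigenvalues are known. The minimal polynomial is
  m_A(x) = Π_λ (x − λ)^{k_λ}
where k_λ is the size of the *largest* Jordan block for λ (equivalently, the smallest k with (A − λI)^k v = 0 for every generalised eigenvector v of λ).

  λ = 2: largest Jordan block has size 2, contributing (x − 2)^2
  λ = 4: largest Jordan block has size 1, contributing (x − 4)

So m_A(x) = (x - 4)*(x - 2)^2 = x^3 - 8*x^2 + 20*x - 16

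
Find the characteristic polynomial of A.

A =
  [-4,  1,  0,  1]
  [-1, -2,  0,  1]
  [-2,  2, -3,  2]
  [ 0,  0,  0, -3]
x^4 + 12*x^3 + 54*x^2 + 108*x + 81

Expanding det(x·I − A) (e.g. by cofactor expansion or by noting that A is similar to its Jordan form J, which has the same characteristic polynomial as A) gives
  χ_A(x) = x^4 + 12*x^3 + 54*x^2 + 108*x + 81
which factors as (x + 3)^4. The eigenvalues (with algebraic multiplicities) are λ = -3 with multiplicity 4.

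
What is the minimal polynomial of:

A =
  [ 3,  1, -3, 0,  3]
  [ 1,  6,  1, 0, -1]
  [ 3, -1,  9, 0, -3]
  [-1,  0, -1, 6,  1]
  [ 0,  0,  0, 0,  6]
x^3 - 18*x^2 + 108*x - 216

The characteristic polynomial is χ_A(x) = (x - 6)^5, so the eigenvalues are known. The minimal polynomial is
  m_A(x) = Π_λ (x − λ)^{k_λ}
where k_λ is the size of the *largest* Jordan block for λ (equivalently, the smallest k with (A − λI)^k v = 0 for every generalised eigenvector v of λ).

  λ = 6: largest Jordan block has size 3, contributing (x − 6)^3

So m_A(x) = (x - 6)^3 = x^3 - 18*x^2 + 108*x - 216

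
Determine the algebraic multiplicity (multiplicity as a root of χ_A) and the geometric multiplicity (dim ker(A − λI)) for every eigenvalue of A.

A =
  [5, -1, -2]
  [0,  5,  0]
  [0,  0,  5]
λ = 5: alg = 3, geom = 2

Step 1 — factor the characteristic polynomial to read off the algebraic multiplicities:
  χ_A(x) = (x - 5)^3

Step 2 — compute geometric multiplicities via the rank-nullity identity g(λ) = n − rank(A − λI):
  rank(A − (5)·I) = 1, so dim ker(A − (5)·I) = n − 1 = 2

Summary:
  λ = 5: algebraic multiplicity = 3, geometric multiplicity = 2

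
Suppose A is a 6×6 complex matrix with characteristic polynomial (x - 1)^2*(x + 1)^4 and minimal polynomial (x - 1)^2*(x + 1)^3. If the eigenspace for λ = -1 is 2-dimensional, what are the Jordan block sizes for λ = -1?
Block sizes for λ = -1: [3, 1]

Step 1 — from the characteristic polynomial, algebraic multiplicity of λ = -1 is 4. From dim ker(A − (-1)·I) = 2, there are exactly 2 Jordan blocks for λ = -1.
Step 2 — from the minimal polynomial, the factor (x + 1)^3 tells us the largest block for λ = -1 has size 3.
Step 3 — with total size 4, 2 blocks, and largest block 3, the block sizes (in nonincreasing order) are [3, 1].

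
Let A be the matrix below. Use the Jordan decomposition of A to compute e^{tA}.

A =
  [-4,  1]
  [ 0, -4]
e^{tA} =
  [exp(-4*t), t*exp(-4*t)]
  [0, exp(-4*t)]

Strategy: write A = P · J · P⁻¹ where J is a Jordan canonical form, so e^{tA} = P · e^{tJ} · P⁻¹, and e^{tJ} can be computed block-by-block.

A has Jordan form
J =
  [-4,  1]
  [ 0, -4]
(up to reordering of blocks).

Per-block formulas:
  For a 2×2 Jordan block J_2(-4): exp(t · J_2(-4)) = e^(-4t)·(I + t·N), where N is the 2×2 nilpotent shift.

After assembling e^{tJ} and conjugating by P, we get:

e^{tA} =
  [exp(-4*t), t*exp(-4*t)]
  [0, exp(-4*t)]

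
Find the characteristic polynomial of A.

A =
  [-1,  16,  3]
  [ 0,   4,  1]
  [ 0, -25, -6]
x^3 + 3*x^2 + 3*x + 1

Expanding det(x·I − A) (e.g. by cofactor expansion or by noting that A is similar to its Jordan form J, which has the same characteristic polynomial as A) gives
  χ_A(x) = x^3 + 3*x^2 + 3*x + 1
which factors as (x + 1)^3. The eigenvalues (with algebraic multiplicities) are λ = -1 with multiplicity 3.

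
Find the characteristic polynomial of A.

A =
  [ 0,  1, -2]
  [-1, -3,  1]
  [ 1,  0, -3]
x^3 + 6*x^2 + 12*x + 8

Expanding det(x·I − A) (e.g. by cofactor expansion or by noting that A is similar to its Jordan form J, which has the same characteristic polynomial as A) gives
  χ_A(x) = x^3 + 6*x^2 + 12*x + 8
which factors as (x + 2)^3. The eigenvalues (with algebraic multiplicities) are λ = -2 with multiplicity 3.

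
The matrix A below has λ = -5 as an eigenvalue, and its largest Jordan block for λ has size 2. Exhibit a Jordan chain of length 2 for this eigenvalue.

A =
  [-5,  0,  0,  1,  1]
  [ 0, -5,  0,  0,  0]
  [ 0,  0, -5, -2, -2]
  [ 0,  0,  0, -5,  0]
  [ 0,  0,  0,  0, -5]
A Jordan chain for λ = -5 of length 2:
v_1 = (1, 0, -2, 0, 0)ᵀ
v_2 = (0, 0, 0, 1, 0)ᵀ

Let N = A − (-5)·I. We want v_2 with N^2 v_2 = 0 but N^1 v_2 ≠ 0; then v_{j-1} := N · v_j for j = 2, …, 2.

Pick v_2 = (0, 0, 0, 1, 0)ᵀ.
Then v_1 = N · v_2 = (1, 0, -2, 0, 0)ᵀ.

Sanity check: (A − (-5)·I) v_1 = (0, 0, 0, 0, 0)ᵀ = 0. ✓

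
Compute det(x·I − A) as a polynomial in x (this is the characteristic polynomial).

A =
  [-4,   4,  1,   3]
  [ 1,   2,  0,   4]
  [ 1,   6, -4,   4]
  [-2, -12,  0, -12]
x^4 + 18*x^3 + 121*x^2 + 360*x + 400

Expanding det(x·I − A) (e.g. by cofactor expansion or by noting that A is similar to its Jordan form J, which has the same characteristic polynomial as A) gives
  χ_A(x) = x^4 + 18*x^3 + 121*x^2 + 360*x + 400
which factors as (x + 4)^2*(x + 5)^2. The eigenvalues (with algebraic multiplicities) are λ = -5 with multiplicity 2, λ = -4 with multiplicity 2.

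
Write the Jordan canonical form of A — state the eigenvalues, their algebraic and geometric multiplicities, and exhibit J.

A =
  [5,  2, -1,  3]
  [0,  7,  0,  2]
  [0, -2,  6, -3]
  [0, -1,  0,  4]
J_1(5) ⊕ J_1(5) ⊕ J_2(6)

The characteristic polynomial is
  det(x·I − A) = x^4 - 22*x^3 + 181*x^2 - 660*x + 900 = (x - 6)^2*(x - 5)^2

Eigenvalues and multiplicities (the geometric multiplicity of λ is n − rank(A − λI), which equals the number of Jordan blocks for λ):
  λ = 5: algebraic multiplicity = 2, geometric multiplicity = 2
  λ = 6: algebraic multiplicity = 2, geometric multiplicity = 1

Determining the block sizes for each eigenvalue:
  λ = 5: gm = am = 2, so every block has size 1 → block sizes [1, 1]
  λ = 6: one block (gm = 1), so the single block has size am = 2 → block sizes [2]

Assembling the blocks gives a Jordan form
J =
  [5, 0, 0, 0]
  [0, 5, 0, 0]
  [0, 0, 6, 1]
  [0, 0, 0, 6]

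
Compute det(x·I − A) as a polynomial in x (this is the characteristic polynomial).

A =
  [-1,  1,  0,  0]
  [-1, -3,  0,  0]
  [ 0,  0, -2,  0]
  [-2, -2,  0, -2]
x^4 + 8*x^3 + 24*x^2 + 32*x + 16

Expanding det(x·I − A) (e.g. by cofactor expansion or by noting that A is similar to its Jordan form J, which has the same characteristic polynomial as A) gives
  χ_A(x) = x^4 + 8*x^3 + 24*x^2 + 32*x + 16
which factors as (x + 2)^4. The eigenvalues (with algebraic multiplicities) are λ = -2 with multiplicity 4.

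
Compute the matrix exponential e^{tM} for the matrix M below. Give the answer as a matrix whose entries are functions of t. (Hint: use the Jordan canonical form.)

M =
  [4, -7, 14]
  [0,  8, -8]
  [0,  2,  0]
e^{tM} =
  [exp(4*t), -7*t*exp(4*t), 14*t*exp(4*t)]
  [0, 4*t*exp(4*t) + exp(4*t), -8*t*exp(4*t)]
  [0, 2*t*exp(4*t), -4*t*exp(4*t) + exp(4*t)]

Strategy: write M = P · J · P⁻¹ where J is a Jordan canonical form, so e^{tM} = P · e^{tJ} · P⁻¹, and e^{tJ} can be computed block-by-block.

M has Jordan form
J =
  [4, 1, 0]
  [0, 4, 0]
  [0, 0, 4]
(up to reordering of blocks).

Per-block formulas:
  For a 1×1 block at λ = 4: exp(t · [4]) = [e^(4t)].
  For a 2×2 Jordan block J_2(4): exp(t · J_2(4)) = e^(4t)·(I + t·N), where N is the 2×2 nilpotent shift.

After assembling e^{tJ} and conjugating by P, we get:

e^{tM} =
  [exp(4*t), -7*t*exp(4*t), 14*t*exp(4*t)]
  [0, 4*t*exp(4*t) + exp(4*t), -8*t*exp(4*t)]
  [0, 2*t*exp(4*t), -4*t*exp(4*t) + exp(4*t)]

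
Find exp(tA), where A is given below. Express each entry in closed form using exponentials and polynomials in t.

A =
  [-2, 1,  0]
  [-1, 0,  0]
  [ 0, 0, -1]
e^{tA} =
  [-t*exp(-t) + exp(-t), t*exp(-t), 0]
  [-t*exp(-t), t*exp(-t) + exp(-t), 0]
  [0, 0, exp(-t)]

Strategy: write A = P · J · P⁻¹ where J is a Jordan canonical form, so e^{tA} = P · e^{tJ} · P⁻¹, and e^{tJ} can be computed block-by-block.

A has Jordan form
J =
  [-1,  1,  0]
  [ 0, -1,  0]
  [ 0,  0, -1]
(up to reordering of blocks).

Per-block formulas:
  For a 1×1 block at λ = -1: exp(t · [-1]) = [e^(-1t)].
  For a 2×2 Jordan block J_2(-1): exp(t · J_2(-1)) = e^(-1t)·(I + t·N), where N is the 2×2 nilpotent shift.

After assembling e^{tJ} and conjugating by P, we get:

e^{tA} =
  [-t*exp(-t) + exp(-t), t*exp(-t), 0]
  [-t*exp(-t), t*exp(-t) + exp(-t), 0]
  [0, 0, exp(-t)]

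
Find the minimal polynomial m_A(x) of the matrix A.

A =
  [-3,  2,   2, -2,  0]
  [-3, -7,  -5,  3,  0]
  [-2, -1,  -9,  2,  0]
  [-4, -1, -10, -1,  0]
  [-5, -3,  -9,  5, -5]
x^3 + 15*x^2 + 75*x + 125

The characteristic polynomial is χ_A(x) = (x + 5)^5, so the eigenvalues are known. The minimal polynomial is
  m_A(x) = Π_λ (x − λ)^{k_λ}
where k_λ is the size of the *largest* Jordan block for λ (equivalently, the smallest k with (A − λI)^k v = 0 for every generalised eigenvector v of λ).

  λ = -5: largest Jordan block has size 3, contributing (x + 5)^3

So m_A(x) = (x + 5)^3 = x^3 + 15*x^2 + 75*x + 125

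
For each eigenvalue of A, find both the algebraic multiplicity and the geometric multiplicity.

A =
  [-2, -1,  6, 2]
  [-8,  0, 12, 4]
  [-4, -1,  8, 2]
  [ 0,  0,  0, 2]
λ = 2: alg = 4, geom = 3

Step 1 — factor the characteristic polynomial to read off the algebraic multiplicities:
  χ_A(x) = (x - 2)^4

Step 2 — compute geometric multiplicities via the rank-nullity identity g(λ) = n − rank(A − λI):
  rank(A − (2)·I) = 1, so dim ker(A − (2)·I) = n − 1 = 3

Summary:
  λ = 2: algebraic multiplicity = 4, geometric multiplicity = 3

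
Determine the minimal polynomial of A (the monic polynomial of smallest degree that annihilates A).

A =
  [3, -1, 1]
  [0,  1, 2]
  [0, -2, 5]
x^2 - 6*x + 9

The characteristic polynomial is χ_A(x) = (x - 3)^3, so the eigenvalues are known. The minimal polynomial is
  m_A(x) = Π_λ (x − λ)^{k_λ}
where k_λ is the size of the *largest* Jordan block for λ (equivalently, the smallest k with (A − λI)^k v = 0 for every generalised eigenvector v of λ).

  λ = 3: largest Jordan block has size 2, contributing (x − 3)^2

So m_A(x) = (x - 3)^2 = x^2 - 6*x + 9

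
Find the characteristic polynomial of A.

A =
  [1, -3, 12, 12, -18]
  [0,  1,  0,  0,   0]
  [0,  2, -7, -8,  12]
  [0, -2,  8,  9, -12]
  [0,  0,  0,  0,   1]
x^5 - 5*x^4 + 10*x^3 - 10*x^2 + 5*x - 1

Expanding det(x·I − A) (e.g. by cofactor expansion or by noting that A is similar to its Jordan form J, which has the same characteristic polynomial as A) gives
  χ_A(x) = x^5 - 5*x^4 + 10*x^3 - 10*x^2 + 5*x - 1
which factors as (x - 1)^5. The eigenvalues (with algebraic multiplicities) are λ = 1 with multiplicity 5.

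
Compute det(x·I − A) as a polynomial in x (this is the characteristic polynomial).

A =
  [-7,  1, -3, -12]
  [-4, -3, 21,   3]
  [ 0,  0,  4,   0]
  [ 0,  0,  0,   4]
x^4 + 2*x^3 - 39*x^2 - 40*x + 400

Expanding det(x·I − A) (e.g. by cofactor expansion or by noting that A is similar to its Jordan form J, which has the same characteristic polynomial as A) gives
  χ_A(x) = x^4 + 2*x^3 - 39*x^2 - 40*x + 400
which factors as (x - 4)^2*(x + 5)^2. The eigenvalues (with algebraic multiplicities) are λ = -5 with multiplicity 2, λ = 4 with multiplicity 2.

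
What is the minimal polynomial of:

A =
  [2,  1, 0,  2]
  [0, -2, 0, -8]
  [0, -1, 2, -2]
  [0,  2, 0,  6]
x^2 - 4*x + 4

The characteristic polynomial is χ_A(x) = (x - 2)^4, so the eigenvalues are known. The minimal polynomial is
  m_A(x) = Π_λ (x − λ)^{k_λ}
where k_λ is the size of the *largest* Jordan block for λ (equivalently, the smallest k with (A − λI)^k v = 0 for every generalised eigenvector v of λ).

  λ = 2: largest Jordan block has size 2, contributing (x − 2)^2

So m_A(x) = (x - 2)^2 = x^2 - 4*x + 4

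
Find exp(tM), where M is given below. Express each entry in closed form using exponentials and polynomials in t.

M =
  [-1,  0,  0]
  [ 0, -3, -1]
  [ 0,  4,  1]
e^{tM} =
  [exp(-t), 0, 0]
  [0, -2*t*exp(-t) + exp(-t), -t*exp(-t)]
  [0, 4*t*exp(-t), 2*t*exp(-t) + exp(-t)]

Strategy: write M = P · J · P⁻¹ where J is a Jordan canonical form, so e^{tM} = P · e^{tJ} · P⁻¹, and e^{tJ} can be computed block-by-block.

M has Jordan form
J =
  [-1,  1,  0]
  [ 0, -1,  0]
  [ 0,  0, -1]
(up to reordering of blocks).

Per-block formulas:
  For a 1×1 block at λ = -1: exp(t · [-1]) = [e^(-1t)].
  For a 2×2 Jordan block J_2(-1): exp(t · J_2(-1)) = e^(-1t)·(I + t·N), where N is the 2×2 nilpotent shift.

After assembling e^{tJ} and conjugating by P, we get:

e^{tM} =
  [exp(-t), 0, 0]
  [0, -2*t*exp(-t) + exp(-t), -t*exp(-t)]
  [0, 4*t*exp(-t), 2*t*exp(-t) + exp(-t)]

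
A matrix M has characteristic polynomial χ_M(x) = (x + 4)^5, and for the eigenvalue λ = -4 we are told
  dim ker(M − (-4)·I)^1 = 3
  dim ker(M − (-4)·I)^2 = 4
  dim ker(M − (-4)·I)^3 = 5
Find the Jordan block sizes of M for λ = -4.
Block sizes for λ = -4: [3, 1, 1]

From the dimensions of kernels of powers, the number of Jordan blocks of size at least j is d_j − d_{j−1} where d_j = dim ker(N^j) (with d_0 = 0). Computing the differences gives [3, 1, 1].
The number of blocks of size exactly k is (#blocks of size ≥ k) − (#blocks of size ≥ k + 1), so the partition is: 2 block(s) of size 1, 1 block(s) of size 3.
In nonincreasing order the block sizes are [3, 1, 1].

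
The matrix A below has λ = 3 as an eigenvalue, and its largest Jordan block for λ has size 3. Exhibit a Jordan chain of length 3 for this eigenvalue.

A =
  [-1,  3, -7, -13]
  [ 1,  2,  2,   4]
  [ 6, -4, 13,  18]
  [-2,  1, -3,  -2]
A Jordan chain for λ = 3 of length 3:
v_1 = (3, -1, -4, 1)ᵀ
v_2 = (-4, 1, 6, -2)ᵀ
v_3 = (1, 0, 0, 0)ᵀ

Let N = A − (3)·I. We want v_3 with N^3 v_3 = 0 but N^2 v_3 ≠ 0; then v_{j-1} := N · v_j for j = 3, …, 2.

Pick v_3 = (1, 0, 0, 0)ᵀ.
Then v_2 = N · v_3 = (-4, 1, 6, -2)ᵀ.
Then v_1 = N · v_2 = (3, -1, -4, 1)ᵀ.

Sanity check: (A − (3)·I) v_1 = (0, 0, 0, 0)ᵀ = 0. ✓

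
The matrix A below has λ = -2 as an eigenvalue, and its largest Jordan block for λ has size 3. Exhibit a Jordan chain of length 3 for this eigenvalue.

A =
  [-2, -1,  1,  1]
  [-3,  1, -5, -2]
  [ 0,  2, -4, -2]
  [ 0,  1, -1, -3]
A Jordan chain for λ = -2 of length 3:
v_1 = (3, -9, -6, -3)ᵀ
v_2 = (0, -3, 0, 0)ᵀ
v_3 = (1, 0, 0, 0)ᵀ

Let N = A − (-2)·I. We want v_3 with N^3 v_3 = 0 but N^2 v_3 ≠ 0; then v_{j-1} := N · v_j for j = 3, …, 2.

Pick v_3 = (1, 0, 0, 0)ᵀ.
Then v_2 = N · v_3 = (0, -3, 0, 0)ᵀ.
Then v_1 = N · v_2 = (3, -9, -6, -3)ᵀ.

Sanity check: (A − (-2)·I) v_1 = (0, 0, 0, 0)ᵀ = 0. ✓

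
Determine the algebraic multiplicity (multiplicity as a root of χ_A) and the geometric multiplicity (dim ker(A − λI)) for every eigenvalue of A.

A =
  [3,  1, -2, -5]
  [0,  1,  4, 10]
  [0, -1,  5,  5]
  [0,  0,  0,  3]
λ = 3: alg = 4, geom = 3

Step 1 — factor the characteristic polynomial to read off the algebraic multiplicities:
  χ_A(x) = (x - 3)^4

Step 2 — compute geometric multiplicities via the rank-nullity identity g(λ) = n − rank(A − λI):
  rank(A − (3)·I) = 1, so dim ker(A − (3)·I) = n − 1 = 3

Summary:
  λ = 3: algebraic multiplicity = 4, geometric multiplicity = 3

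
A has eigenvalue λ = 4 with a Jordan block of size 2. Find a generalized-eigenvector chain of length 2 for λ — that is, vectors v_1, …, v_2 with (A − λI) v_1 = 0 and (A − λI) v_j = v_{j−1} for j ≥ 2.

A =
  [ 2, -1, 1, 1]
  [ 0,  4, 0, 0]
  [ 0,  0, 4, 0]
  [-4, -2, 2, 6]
A Jordan chain for λ = 4 of length 2:
v_1 = (-2, 0, 0, -4)ᵀ
v_2 = (1, 0, 0, 0)ᵀ

Let N = A − (4)·I. We want v_2 with N^2 v_2 = 0 but N^1 v_2 ≠ 0; then v_{j-1} := N · v_j for j = 2, …, 2.

Pick v_2 = (1, 0, 0, 0)ᵀ.
Then v_1 = N · v_2 = (-2, 0, 0, -4)ᵀ.

Sanity check: (A − (4)·I) v_1 = (0, 0, 0, 0)ᵀ = 0. ✓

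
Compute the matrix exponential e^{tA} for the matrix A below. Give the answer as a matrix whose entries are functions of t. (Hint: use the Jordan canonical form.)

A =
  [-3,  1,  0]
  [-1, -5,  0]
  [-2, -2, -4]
e^{tA} =
  [t*exp(-4*t) + exp(-4*t), t*exp(-4*t), 0]
  [-t*exp(-4*t), -t*exp(-4*t) + exp(-4*t), 0]
  [-2*t*exp(-4*t), -2*t*exp(-4*t), exp(-4*t)]

Strategy: write A = P · J · P⁻¹ where J is a Jordan canonical form, so e^{tA} = P · e^{tJ} · P⁻¹, and e^{tJ} can be computed block-by-block.

A has Jordan form
J =
  [-4,  1,  0]
  [ 0, -4,  0]
  [ 0,  0, -4]
(up to reordering of blocks).

Per-block formulas:
  For a 1×1 block at λ = -4: exp(t · [-4]) = [e^(-4t)].
  For a 2×2 Jordan block J_2(-4): exp(t · J_2(-4)) = e^(-4t)·(I + t·N), where N is the 2×2 nilpotent shift.

After assembling e^{tJ} and conjugating by P, we get:

e^{tA} =
  [t*exp(-4*t) + exp(-4*t), t*exp(-4*t), 0]
  [-t*exp(-4*t), -t*exp(-4*t) + exp(-4*t), 0]
  [-2*t*exp(-4*t), -2*t*exp(-4*t), exp(-4*t)]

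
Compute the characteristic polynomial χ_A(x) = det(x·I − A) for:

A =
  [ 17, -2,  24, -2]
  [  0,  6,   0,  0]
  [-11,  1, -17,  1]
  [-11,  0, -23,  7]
x^4 - 13*x^3 + 18*x^2 + 324*x - 1080

Expanding det(x·I − A) (e.g. by cofactor expansion or by noting that A is similar to its Jordan form J, which has the same characteristic polynomial as A) gives
  χ_A(x) = x^4 - 13*x^3 + 18*x^2 + 324*x - 1080
which factors as (x - 6)^3*(x + 5). The eigenvalues (with algebraic multiplicities) are λ = -5 with multiplicity 1, λ = 6 with multiplicity 3.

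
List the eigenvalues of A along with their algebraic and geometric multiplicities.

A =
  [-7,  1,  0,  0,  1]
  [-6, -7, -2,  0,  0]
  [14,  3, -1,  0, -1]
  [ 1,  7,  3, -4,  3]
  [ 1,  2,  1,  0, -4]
λ = -5: alg = 3, geom = 2; λ = -4: alg = 2, geom = 1

Step 1 — factor the characteristic polynomial to read off the algebraic multiplicities:
  χ_A(x) = (x + 4)^2*(x + 5)^3

Step 2 — compute geometric multiplicities via the rank-nullity identity g(λ) = n − rank(A − λI):
  rank(A − (-5)·I) = 3, so dim ker(A − (-5)·I) = n − 3 = 2
  rank(A − (-4)·I) = 4, so dim ker(A − (-4)·I) = n − 4 = 1

Summary:
  λ = -5: algebraic multiplicity = 3, geometric multiplicity = 2
  λ = -4: algebraic multiplicity = 2, geometric multiplicity = 1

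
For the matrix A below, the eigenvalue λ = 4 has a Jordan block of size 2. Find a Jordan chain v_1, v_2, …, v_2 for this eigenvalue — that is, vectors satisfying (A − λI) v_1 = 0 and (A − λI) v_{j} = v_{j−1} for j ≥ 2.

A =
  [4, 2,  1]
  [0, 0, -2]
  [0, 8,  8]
A Jordan chain for λ = 4 of length 2:
v_1 = (2, -4, 8)ᵀ
v_2 = (0, 1, 0)ᵀ

Let N = A − (4)·I. We want v_2 with N^2 v_2 = 0 but N^1 v_2 ≠ 0; then v_{j-1} := N · v_j for j = 2, …, 2.

Pick v_2 = (0, 1, 0)ᵀ.
Then v_1 = N · v_2 = (2, -4, 8)ᵀ.

Sanity check: (A − (4)·I) v_1 = (0, 0, 0)ᵀ = 0. ✓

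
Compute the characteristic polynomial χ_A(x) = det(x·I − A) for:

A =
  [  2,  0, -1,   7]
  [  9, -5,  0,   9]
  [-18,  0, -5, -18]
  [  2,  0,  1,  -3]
x^4 + 11*x^3 + 15*x^2 - 175*x - 500

Expanding det(x·I − A) (e.g. by cofactor expansion or by noting that A is similar to its Jordan form J, which has the same characteristic polynomial as A) gives
  χ_A(x) = x^4 + 11*x^3 + 15*x^2 - 175*x - 500
which factors as (x - 4)*(x + 5)^3. The eigenvalues (with algebraic multiplicities) are λ = -5 with multiplicity 3, λ = 4 with multiplicity 1.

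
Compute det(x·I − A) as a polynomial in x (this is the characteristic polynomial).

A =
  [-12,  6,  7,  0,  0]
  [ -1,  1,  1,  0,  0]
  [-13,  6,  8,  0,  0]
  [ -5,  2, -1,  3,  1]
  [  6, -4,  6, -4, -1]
x^5 + x^4 - 14*x^3 + 26*x^2 - 19*x + 5

Expanding det(x·I − A) (e.g. by cofactor expansion or by noting that A is similar to its Jordan form J, which has the same characteristic polynomial as A) gives
  χ_A(x) = x^5 + x^4 - 14*x^3 + 26*x^2 - 19*x + 5
which factors as (x - 1)^4*(x + 5). The eigenvalues (with algebraic multiplicities) are λ = -5 with multiplicity 1, λ = 1 with multiplicity 4.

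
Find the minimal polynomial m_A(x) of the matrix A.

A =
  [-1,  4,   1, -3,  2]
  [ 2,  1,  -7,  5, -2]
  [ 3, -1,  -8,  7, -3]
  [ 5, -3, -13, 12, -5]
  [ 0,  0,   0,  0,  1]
x^2 - 2*x + 1

The characteristic polynomial is χ_A(x) = (x - 1)^5, so the eigenvalues are known. The minimal polynomial is
  m_A(x) = Π_λ (x − λ)^{k_λ}
where k_λ is the size of the *largest* Jordan block for λ (equivalently, the smallest k with (A − λI)^k v = 0 for every generalised eigenvector v of λ).

  λ = 1: largest Jordan block has size 2, contributing (x − 1)^2

So m_A(x) = (x - 1)^2 = x^2 - 2*x + 1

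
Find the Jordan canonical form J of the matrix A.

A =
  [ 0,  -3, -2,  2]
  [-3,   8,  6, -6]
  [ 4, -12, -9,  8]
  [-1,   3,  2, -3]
J_2(-1) ⊕ J_1(-1) ⊕ J_1(-1)

The characteristic polynomial is
  det(x·I − A) = x^4 + 4*x^3 + 6*x^2 + 4*x + 1 = (x + 1)^4

Eigenvalues and multiplicities (the geometric multiplicity of λ is n − rank(A − λI), which equals the number of Jordan blocks for λ):
  λ = -1: algebraic multiplicity = 4, geometric multiplicity = 3

Determining the block sizes for each eigenvalue:
  λ = -1: 3 blocks summing to 4 forces exactly one block of size 2 and the rest size 1 → block sizes [2, 1, 1]

Assembling the blocks gives a Jordan form
J =
  [-1,  1,  0,  0]
  [ 0, -1,  0,  0]
  [ 0,  0, -1,  0]
  [ 0,  0,  0, -1]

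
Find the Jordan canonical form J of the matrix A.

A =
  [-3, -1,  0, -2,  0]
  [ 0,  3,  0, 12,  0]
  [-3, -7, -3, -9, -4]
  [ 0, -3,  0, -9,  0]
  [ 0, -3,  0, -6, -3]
J_2(-3) ⊕ J_2(-3) ⊕ J_1(-3)

The characteristic polynomial is
  det(x·I − A) = x^5 + 15*x^4 + 90*x^3 + 270*x^2 + 405*x + 243 = (x + 3)^5

Eigenvalues and multiplicities (the geometric multiplicity of λ is n − rank(A − λI), which equals the number of Jordan blocks for λ):
  λ = -3: algebraic multiplicity = 5, geometric multiplicity = 3

Determining the block sizes for each eigenvalue:
  λ = -3: with am = 5 and gm = 3, the partition is not yet determined (e.g. several partitions of 5 into 3 parts exist). Let N = A − (-3)·I. Computing rank(N^1) = 2, rank(N^2) = 0; the number of blocks of size ≥ j is rank(N^{j−1}) − rank(N^j), giving [3, 2]. So we have 2 block(s) of size 2, 1 block(s) of size 1 → block sizes [2, 2, 1]

Assembling the blocks gives a Jordan form
J =
  [-3,  1,  0,  0,  0]
  [ 0, -3,  0,  0,  0]
  [ 0,  0, -3,  1,  0]
  [ 0,  0,  0, -3,  0]
  [ 0,  0,  0,  0, -3]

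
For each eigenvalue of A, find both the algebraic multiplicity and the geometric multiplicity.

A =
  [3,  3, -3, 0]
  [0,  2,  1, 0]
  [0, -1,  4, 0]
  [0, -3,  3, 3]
λ = 3: alg = 4, geom = 3

Step 1 — factor the characteristic polynomial to read off the algebraic multiplicities:
  χ_A(x) = (x - 3)^4

Step 2 — compute geometric multiplicities via the rank-nullity identity g(λ) = n − rank(A − λI):
  rank(A − (3)·I) = 1, so dim ker(A − (3)·I) = n − 1 = 3

Summary:
  λ = 3: algebraic multiplicity = 4, geometric multiplicity = 3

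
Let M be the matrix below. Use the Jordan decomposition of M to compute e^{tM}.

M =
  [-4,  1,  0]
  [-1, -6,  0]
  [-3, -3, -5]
e^{tM} =
  [t*exp(-5*t) + exp(-5*t), t*exp(-5*t), 0]
  [-t*exp(-5*t), -t*exp(-5*t) + exp(-5*t), 0]
  [-3*t*exp(-5*t), -3*t*exp(-5*t), exp(-5*t)]

Strategy: write M = P · J · P⁻¹ where J is a Jordan canonical form, so e^{tM} = P · e^{tJ} · P⁻¹, and e^{tJ} can be computed block-by-block.

M has Jordan form
J =
  [-5,  1,  0]
  [ 0, -5,  0]
  [ 0,  0, -5]
(up to reordering of blocks).

Per-block formulas:
  For a 2×2 Jordan block J_2(-5): exp(t · J_2(-5)) = e^(-5t)·(I + t·N), where N is the 2×2 nilpotent shift.
  For a 1×1 block at λ = -5: exp(t · [-5]) = [e^(-5t)].

After assembling e^{tJ} and conjugating by P, we get:

e^{tM} =
  [t*exp(-5*t) + exp(-5*t), t*exp(-5*t), 0]
  [-t*exp(-5*t), -t*exp(-5*t) + exp(-5*t), 0]
  [-3*t*exp(-5*t), -3*t*exp(-5*t), exp(-5*t)]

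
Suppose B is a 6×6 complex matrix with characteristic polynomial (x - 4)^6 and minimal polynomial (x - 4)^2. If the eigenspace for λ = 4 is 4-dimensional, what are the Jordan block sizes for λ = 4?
Block sizes for λ = 4: [2, 2, 1, 1]

Step 1 — from the characteristic polynomial, algebraic multiplicity of λ = 4 is 6. From dim ker(B − (4)·I) = 4, there are exactly 4 Jordan blocks for λ = 4.
Step 2 — from the minimal polynomial, the factor (x − 4)^2 tells us the largest block for λ = 4 has size 2.
Step 3 — with total size 6, 4 blocks, and largest block 2, the block sizes (in nonincreasing order) are [2, 2, 1, 1].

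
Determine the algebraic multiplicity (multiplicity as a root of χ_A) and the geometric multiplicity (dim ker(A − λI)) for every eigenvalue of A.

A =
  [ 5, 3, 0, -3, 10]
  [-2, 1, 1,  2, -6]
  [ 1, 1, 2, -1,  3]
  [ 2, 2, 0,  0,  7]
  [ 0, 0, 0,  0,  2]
λ = 2: alg = 5, geom = 2

Step 1 — factor the characteristic polynomial to read off the algebraic multiplicities:
  χ_A(x) = (x - 2)^5

Step 2 — compute geometric multiplicities via the rank-nullity identity g(λ) = n − rank(A − λI):
  rank(A − (2)·I) = 3, so dim ker(A − (2)·I) = n − 3 = 2

Summary:
  λ = 2: algebraic multiplicity = 5, geometric multiplicity = 2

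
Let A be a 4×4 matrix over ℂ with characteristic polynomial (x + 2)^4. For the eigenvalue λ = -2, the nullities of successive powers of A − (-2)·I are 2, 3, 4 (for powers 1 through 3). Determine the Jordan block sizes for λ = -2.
Block sizes for λ = -2: [3, 1]

From the dimensions of kernels of powers, the number of Jordan blocks of size at least j is d_j − d_{j−1} where d_j = dim ker(N^j) (with d_0 = 0). Computing the differences gives [2, 1, 1].
The number of blocks of size exactly k is (#blocks of size ≥ k) − (#blocks of size ≥ k + 1), so the partition is: 1 block(s) of size 1, 1 block(s) of size 3.
In nonincreasing order the block sizes are [3, 1].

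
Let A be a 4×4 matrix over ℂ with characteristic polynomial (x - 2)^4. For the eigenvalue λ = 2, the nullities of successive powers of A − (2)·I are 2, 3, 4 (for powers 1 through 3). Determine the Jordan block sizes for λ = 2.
Block sizes for λ = 2: [3, 1]

From the dimensions of kernels of powers, the number of Jordan blocks of size at least j is d_j − d_{j−1} where d_j = dim ker(N^j) (with d_0 = 0). Computing the differences gives [2, 1, 1].
The number of blocks of size exactly k is (#blocks of size ≥ k) − (#blocks of size ≥ k + 1), so the partition is: 1 block(s) of size 1, 1 block(s) of size 3.
In nonincreasing order the block sizes are [3, 1].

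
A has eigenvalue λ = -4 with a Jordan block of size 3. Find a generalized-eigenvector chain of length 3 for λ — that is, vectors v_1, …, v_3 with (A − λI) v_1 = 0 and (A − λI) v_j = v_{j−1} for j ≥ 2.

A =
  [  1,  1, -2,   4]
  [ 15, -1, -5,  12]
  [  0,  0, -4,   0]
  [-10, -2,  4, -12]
A Jordan chain for λ = -4 of length 3:
v_1 = (1, 3, 0, -2)ᵀ
v_2 = (-2, -5, 0, 4)ᵀ
v_3 = (0, 0, 1, 0)ᵀ

Let N = A − (-4)·I. We want v_3 with N^3 v_3 = 0 but N^2 v_3 ≠ 0; then v_{j-1} := N · v_j for j = 3, …, 2.

Pick v_3 = (0, 0, 1, 0)ᵀ.
Then v_2 = N · v_3 = (-2, -5, 0, 4)ᵀ.
Then v_1 = N · v_2 = (1, 3, 0, -2)ᵀ.

Sanity check: (A − (-4)·I) v_1 = (0, 0, 0, 0)ᵀ = 0. ✓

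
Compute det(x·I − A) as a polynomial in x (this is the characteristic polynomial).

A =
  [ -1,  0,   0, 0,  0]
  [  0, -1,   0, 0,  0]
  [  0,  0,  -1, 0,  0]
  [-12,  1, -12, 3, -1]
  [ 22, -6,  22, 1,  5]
x^5 - 5*x^4 - 5*x^3 + 25*x^2 + 40*x + 16

Expanding det(x·I − A) (e.g. by cofactor expansion or by noting that A is similar to its Jordan form J, which has the same characteristic polynomial as A) gives
  χ_A(x) = x^5 - 5*x^4 - 5*x^3 + 25*x^2 + 40*x + 16
which factors as (x - 4)^2*(x + 1)^3. The eigenvalues (with algebraic multiplicities) are λ = -1 with multiplicity 3, λ = 4 with multiplicity 2.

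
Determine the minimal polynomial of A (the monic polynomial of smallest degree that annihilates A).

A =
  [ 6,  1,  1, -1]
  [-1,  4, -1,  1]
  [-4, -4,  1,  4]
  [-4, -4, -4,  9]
x^2 - 10*x + 25

The characteristic polynomial is χ_A(x) = (x - 5)^4, so the eigenvalues are known. The minimal polynomial is
  m_A(x) = Π_λ (x − λ)^{k_λ}
where k_λ is the size of the *largest* Jordan block for λ (equivalently, the smallest k with (A − λI)^k v = 0 for every generalised eigenvector v of λ).

  λ = 5: largest Jordan block has size 2, contributing (x − 5)^2

So m_A(x) = (x - 5)^2 = x^2 - 10*x + 25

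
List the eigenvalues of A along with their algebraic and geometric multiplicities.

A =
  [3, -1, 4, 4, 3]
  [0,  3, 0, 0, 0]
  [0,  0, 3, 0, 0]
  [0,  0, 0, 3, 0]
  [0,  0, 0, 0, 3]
λ = 3: alg = 5, geom = 4

Step 1 — factor the characteristic polynomial to read off the algebraic multiplicities:
  χ_A(x) = (x - 3)^5

Step 2 — compute geometric multiplicities via the rank-nullity identity g(λ) = n − rank(A − λI):
  rank(A − (3)·I) = 1, so dim ker(A − (3)·I) = n − 1 = 4

Summary:
  λ = 3: algebraic multiplicity = 5, geometric multiplicity = 4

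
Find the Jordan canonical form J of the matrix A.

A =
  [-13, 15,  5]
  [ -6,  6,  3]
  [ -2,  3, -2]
J_2(-3) ⊕ J_1(-3)

The characteristic polynomial is
  det(x·I − A) = x^3 + 9*x^2 + 27*x + 27 = (x + 3)^3

Eigenvalues and multiplicities (the geometric multiplicity of λ is n − rank(A − λI), which equals the number of Jordan blocks for λ):
  λ = -3: algebraic multiplicity = 3, geometric multiplicity = 2

Determining the block sizes for each eigenvalue:
  λ = -3: 2 blocks summing to 3 forces exactly one block of size 2 and the rest size 1 → block sizes [2, 1]

Assembling the blocks gives a Jordan form
J =
  [-3,  1,  0]
  [ 0, -3,  0]
  [ 0,  0, -3]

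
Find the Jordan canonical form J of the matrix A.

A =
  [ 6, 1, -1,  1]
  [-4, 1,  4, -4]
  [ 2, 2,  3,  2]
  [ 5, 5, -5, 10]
J_2(5) ⊕ J_1(5) ⊕ J_1(5)

The characteristic polynomial is
  det(x·I − A) = x^4 - 20*x^3 + 150*x^2 - 500*x + 625 = (x - 5)^4

Eigenvalues and multiplicities (the geometric multiplicity of λ is n − rank(A − λI), which equals the number of Jordan blocks for λ):
  λ = 5: algebraic multiplicity = 4, geometric multiplicity = 3

Determining the block sizes for each eigenvalue:
  λ = 5: 3 blocks summing to 4 forces exactly one block of size 2 and the rest size 1 → block sizes [2, 1, 1]

Assembling the blocks gives a Jordan form
J =
  [5, 1, 0, 0]
  [0, 5, 0, 0]
  [0, 0, 5, 0]
  [0, 0, 0, 5]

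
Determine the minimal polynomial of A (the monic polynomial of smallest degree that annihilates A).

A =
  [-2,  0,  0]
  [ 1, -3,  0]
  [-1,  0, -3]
x^2 + 5*x + 6

The characteristic polynomial is χ_A(x) = (x + 2)*(x + 3)^2, so the eigenvalues are known. The minimal polynomial is
  m_A(x) = Π_λ (x − λ)^{k_λ}
where k_λ is the size of the *largest* Jordan block for λ (equivalently, the smallest k with (A − λI)^k v = 0 for every generalised eigenvector v of λ).

  λ = -3: largest Jordan block has size 1, contributing (x + 3)
  λ = -2: largest Jordan block has size 1, contributing (x + 2)

So m_A(x) = (x + 2)*(x + 3) = x^2 + 5*x + 6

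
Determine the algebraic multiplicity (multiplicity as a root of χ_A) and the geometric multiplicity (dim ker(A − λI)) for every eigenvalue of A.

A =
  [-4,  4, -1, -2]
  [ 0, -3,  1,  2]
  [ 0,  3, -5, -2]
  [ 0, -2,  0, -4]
λ = -4: alg = 4, geom = 2

Step 1 — factor the characteristic polynomial to read off the algebraic multiplicities:
  χ_A(x) = (x + 4)^4

Step 2 — compute geometric multiplicities via the rank-nullity identity g(λ) = n − rank(A − λI):
  rank(A − (-4)·I) = 2, so dim ker(A − (-4)·I) = n − 2 = 2

Summary:
  λ = -4: algebraic multiplicity = 4, geometric multiplicity = 2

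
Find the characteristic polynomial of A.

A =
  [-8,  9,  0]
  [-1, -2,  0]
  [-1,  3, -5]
x^3 + 15*x^2 + 75*x + 125

Expanding det(x·I − A) (e.g. by cofactor expansion or by noting that A is similar to its Jordan form J, which has the same characteristic polynomial as A) gives
  χ_A(x) = x^3 + 15*x^2 + 75*x + 125
which factors as (x + 5)^3. The eigenvalues (with algebraic multiplicities) are λ = -5 with multiplicity 3.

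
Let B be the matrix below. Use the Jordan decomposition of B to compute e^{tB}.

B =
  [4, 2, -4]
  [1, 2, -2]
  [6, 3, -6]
e^{tB} =
  [-3*t^2 + 4*t + 1, 2*t, 2*t^2 - 4*t]
  [-3*t^2 + t, 2*t + 1, 2*t^2 - 2*t]
  [-9*t^2/2 + 6*t, 3*t, 3*t^2 - 6*t + 1]

Strategy: write B = P · J · P⁻¹ where J is a Jordan canonical form, so e^{tB} = P · e^{tJ} · P⁻¹, and e^{tJ} can be computed block-by-block.

B has Jordan form
J =
  [0, 1, 0]
  [0, 0, 1]
  [0, 0, 0]
(up to reordering of blocks).

Per-block formulas:
  For a 3×3 Jordan block J_3(0): exp(t · J_3(0)) = e^(0t)·(I + t·N + (t^2/2)·N^2), where N is the 3×3 nilpotent shift.

After assembling e^{tJ} and conjugating by P, we get:

e^{tB} =
  [-3*t^2 + 4*t + 1, 2*t, 2*t^2 - 4*t]
  [-3*t^2 + t, 2*t + 1, 2*t^2 - 2*t]
  [-9*t^2/2 + 6*t, 3*t, 3*t^2 - 6*t + 1]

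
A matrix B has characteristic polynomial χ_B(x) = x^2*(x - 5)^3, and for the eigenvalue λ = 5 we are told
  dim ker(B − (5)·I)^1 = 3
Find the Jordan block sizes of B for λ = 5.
Block sizes for λ = 5: [1, 1, 1]

From the dimensions of kernels of powers, the number of Jordan blocks of size at least j is d_j − d_{j−1} where d_j = dim ker(N^j) (with d_0 = 0). Computing the differences gives [3].
The number of blocks of size exactly k is (#blocks of size ≥ k) − (#blocks of size ≥ k + 1), so the partition is: 3 block(s) of size 1.
In nonincreasing order the block sizes are [1, 1, 1].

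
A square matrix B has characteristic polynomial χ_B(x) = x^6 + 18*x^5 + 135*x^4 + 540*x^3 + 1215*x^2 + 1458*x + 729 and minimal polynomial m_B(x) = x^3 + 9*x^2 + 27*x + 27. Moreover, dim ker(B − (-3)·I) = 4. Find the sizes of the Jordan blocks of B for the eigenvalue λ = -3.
Block sizes for λ = -3: [3, 1, 1, 1]

Step 1 — from the characteristic polynomial, algebraic multiplicity of λ = -3 is 6. From dim ker(B − (-3)·I) = 4, there are exactly 4 Jordan blocks for λ = -3.
Step 2 — from the minimal polynomial, the factor (x + 3)^3 tells us the largest block for λ = -3 has size 3.
Step 3 — with total size 6, 4 blocks, and largest block 3, the block sizes (in nonincreasing order) are [3, 1, 1, 1].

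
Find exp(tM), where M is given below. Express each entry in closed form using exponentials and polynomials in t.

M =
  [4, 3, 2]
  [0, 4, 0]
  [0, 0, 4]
e^{tM} =
  [exp(4*t), 3*t*exp(4*t), 2*t*exp(4*t)]
  [0, exp(4*t), 0]
  [0, 0, exp(4*t)]

Strategy: write M = P · J · P⁻¹ where J is a Jordan canonical form, so e^{tM} = P · e^{tJ} · P⁻¹, and e^{tJ} can be computed block-by-block.

M has Jordan form
J =
  [4, 1, 0]
  [0, 4, 0]
  [0, 0, 4]
(up to reordering of blocks).

Per-block formulas:
  For a 2×2 Jordan block J_2(4): exp(t · J_2(4)) = e^(4t)·(I + t·N), where N is the 2×2 nilpotent shift.
  For a 1×1 block at λ = 4: exp(t · [4]) = [e^(4t)].

After assembling e^{tJ} and conjugating by P, we get:

e^{tM} =
  [exp(4*t), 3*t*exp(4*t), 2*t*exp(4*t)]
  [0, exp(4*t), 0]
  [0, 0, exp(4*t)]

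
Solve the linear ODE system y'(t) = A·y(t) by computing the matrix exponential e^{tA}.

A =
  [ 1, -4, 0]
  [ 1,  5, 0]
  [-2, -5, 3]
e^{tA} =
  [-2*t*exp(3*t) + exp(3*t), -4*t*exp(3*t), 0]
  [t*exp(3*t), 2*t*exp(3*t) + exp(3*t), 0]
  [-t^2*exp(3*t)/2 - 2*t*exp(3*t), -t^2*exp(3*t) - 5*t*exp(3*t), exp(3*t)]

Strategy: write A = P · J · P⁻¹ where J is a Jordan canonical form, so e^{tA} = P · e^{tJ} · P⁻¹, and e^{tJ} can be computed block-by-block.

A has Jordan form
J =
  [3, 1, 0]
  [0, 3, 1]
  [0, 0, 3]
(up to reordering of blocks).

Per-block formulas:
  For a 3×3 Jordan block J_3(3): exp(t · J_3(3)) = e^(3t)·(I + t·N + (t^2/2)·N^2), where N is the 3×3 nilpotent shift.

After assembling e^{tJ} and conjugating by P, we get:

e^{tA} =
  [-2*t*exp(3*t) + exp(3*t), -4*t*exp(3*t), 0]
  [t*exp(3*t), 2*t*exp(3*t) + exp(3*t), 0]
  [-t^2*exp(3*t)/2 - 2*t*exp(3*t), -t^2*exp(3*t) - 5*t*exp(3*t), exp(3*t)]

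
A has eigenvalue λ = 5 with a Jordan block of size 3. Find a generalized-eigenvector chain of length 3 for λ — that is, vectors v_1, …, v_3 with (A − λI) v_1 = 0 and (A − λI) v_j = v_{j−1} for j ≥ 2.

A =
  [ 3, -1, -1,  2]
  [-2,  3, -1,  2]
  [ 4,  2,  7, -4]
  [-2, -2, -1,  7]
A Jordan chain for λ = 5 of length 3:
v_1 = (-2, 0, 4, 0)ᵀ
v_2 = (-2, -2, 4, -2)ᵀ
v_3 = (1, 0, 0, 0)ᵀ

Let N = A − (5)·I. We want v_3 with N^3 v_3 = 0 but N^2 v_3 ≠ 0; then v_{j-1} := N · v_j for j = 3, …, 2.

Pick v_3 = (1, 0, 0, 0)ᵀ.
Then v_2 = N · v_3 = (-2, -2, 4, -2)ᵀ.
Then v_1 = N · v_2 = (-2, 0, 4, 0)ᵀ.

Sanity check: (A − (5)·I) v_1 = (0, 0, 0, 0)ᵀ = 0. ✓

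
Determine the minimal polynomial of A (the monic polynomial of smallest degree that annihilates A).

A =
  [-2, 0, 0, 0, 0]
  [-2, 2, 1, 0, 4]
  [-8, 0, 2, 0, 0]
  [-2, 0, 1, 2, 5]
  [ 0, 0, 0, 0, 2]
x^3 - 2*x^2 - 4*x + 8

The characteristic polynomial is χ_A(x) = (x - 2)^4*(x + 2), so the eigenvalues are known. The minimal polynomial is
  m_A(x) = Π_λ (x − λ)^{k_λ}
where k_λ is the size of the *largest* Jordan block for λ (equivalently, the smallest k with (A − λI)^k v = 0 for every generalised eigenvector v of λ).

  λ = -2: largest Jordan block has size 1, contributing (x + 2)
  λ = 2: largest Jordan block has size 2, contributing (x − 2)^2

So m_A(x) = (x - 2)^2*(x + 2) = x^3 - 2*x^2 - 4*x + 8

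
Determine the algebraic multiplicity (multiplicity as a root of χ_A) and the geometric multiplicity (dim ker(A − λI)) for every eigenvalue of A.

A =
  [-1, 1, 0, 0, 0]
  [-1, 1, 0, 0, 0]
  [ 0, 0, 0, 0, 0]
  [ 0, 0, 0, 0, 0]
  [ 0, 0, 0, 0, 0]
λ = 0: alg = 5, geom = 4

Step 1 — factor the characteristic polynomial to read off the algebraic multiplicities:
  χ_A(x) = x^5

Step 2 — compute geometric multiplicities via the rank-nullity identity g(λ) = n − rank(A − λI):
  rank(A − (0)·I) = 1, so dim ker(A − (0)·I) = n − 1 = 4

Summary:
  λ = 0: algebraic multiplicity = 5, geometric multiplicity = 4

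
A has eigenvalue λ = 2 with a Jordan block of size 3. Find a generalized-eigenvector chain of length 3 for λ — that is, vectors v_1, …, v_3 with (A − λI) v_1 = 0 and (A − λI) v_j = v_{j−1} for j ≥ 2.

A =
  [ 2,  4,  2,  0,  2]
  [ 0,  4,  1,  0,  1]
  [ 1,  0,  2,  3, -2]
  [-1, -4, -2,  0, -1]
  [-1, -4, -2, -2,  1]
A Jordan chain for λ = 2 of length 3:
v_1 = (-2, -1, 0, 2, 2)ᵀ
v_2 = (0, 0, -1, 0, 0)ᵀ
v_3 = (2, 0, 0, -1, 0)ᵀ

Let N = A − (2)·I. We want v_3 with N^3 v_3 = 0 but N^2 v_3 ≠ 0; then v_{j-1} := N · v_j for j = 3, …, 2.

Pick v_3 = (2, 0, 0, -1, 0)ᵀ.
Then v_2 = N · v_3 = (0, 0, -1, 0, 0)ᵀ.
Then v_1 = N · v_2 = (-2, -1, 0, 2, 2)ᵀ.

Sanity check: (A − (2)·I) v_1 = (0, 0, 0, 0, 0)ᵀ = 0. ✓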